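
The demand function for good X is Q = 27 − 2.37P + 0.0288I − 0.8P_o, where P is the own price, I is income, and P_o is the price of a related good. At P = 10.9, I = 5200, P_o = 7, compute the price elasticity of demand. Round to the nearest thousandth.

First evaluate Q: 27 − 2.37(10.9) + 0.0288(5200) − 0.8(7) = 27 − 25.833 + 149.76 − 5.6 = 145.327.
∂Q/∂P = −2.37, so E_p = (−2.37)·(10.9/145.327) ≈ -0.178.
|E_p| < 1: demand is inelastic.

-0.178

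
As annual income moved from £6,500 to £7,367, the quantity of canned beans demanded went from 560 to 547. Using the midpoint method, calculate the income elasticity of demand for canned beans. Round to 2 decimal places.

-0.19

%ΔQ = (547 − 560)/[(560+547)/2] = -13/553.5 ≈ -0.0235.
%ΔI = (7,367 − 6,500)/[(6,500+7,367)/2] = 867/6933.5 ≈ 0.1250.
E_I = %ΔQ/%ΔI ≈ -0.19.
E_I < 0: inferior good.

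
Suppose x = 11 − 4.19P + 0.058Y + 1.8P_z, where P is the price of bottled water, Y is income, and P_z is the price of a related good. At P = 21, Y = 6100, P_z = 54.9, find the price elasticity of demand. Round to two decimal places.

-0.23

Evaluating quantity at (P, Y, P_z) gives x = 11 − 4.19(21) + 0.058(6100) + 1.8(54.9) = 11 − 87.99 + 353.8 + 98.82 = 375.63.
∂x/∂P = −4.19, so E_p = (−4.19)·(21/375.63) ≈ -0.23.
|E_p| < 1: demand is inelastic.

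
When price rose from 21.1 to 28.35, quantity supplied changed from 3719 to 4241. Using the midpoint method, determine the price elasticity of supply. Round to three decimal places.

%ΔQ = (4241 − 3719)/[(3719 + 4241)/2] = 522/3980 ≈ 0.1312.
%Δp = (28.35 − 21.1)/[(21.1 + 28.35)/2] = 7.25/24.725 ≈ 0.2932.
Arc elasticity E = %ΔQ/%Δp ≈ 0.1312/0.2932 ≈ 0.447.
|E| < 1: supply is inelastic over this range.

0.447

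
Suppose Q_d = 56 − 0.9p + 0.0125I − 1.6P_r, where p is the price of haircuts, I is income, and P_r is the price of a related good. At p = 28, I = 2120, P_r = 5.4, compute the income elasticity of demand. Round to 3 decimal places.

Evaluating quantity at (p, I, P_r) gives Q_d = 56 − 0.9(28) + 0.0125(2120) − 1.6(5.4) = 56 − 25.2 + 26.5 − 8.64 = 48.66.
∂Q_d/∂I = +0.0125, so E_I = 0.0125·(2120/48.66) ≈ 0.545.
E_I ∈ (0,1): normal good (necessity).

0.545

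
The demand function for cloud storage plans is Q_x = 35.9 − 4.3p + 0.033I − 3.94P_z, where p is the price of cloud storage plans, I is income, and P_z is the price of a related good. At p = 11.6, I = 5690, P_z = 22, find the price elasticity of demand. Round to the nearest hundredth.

First evaluate Q_x: 35.9 − 4.3(11.6) + 0.033(5690) − 3.94(22) = 35.9 − 49.88 + 187.77 − 86.68 = 87.11.
∂Q_x/∂p = −4.3, so E_p = (−4.3)·(11.6/87.11) ≈ -0.57.
|E_p| < 1: demand is inelastic.

-0.57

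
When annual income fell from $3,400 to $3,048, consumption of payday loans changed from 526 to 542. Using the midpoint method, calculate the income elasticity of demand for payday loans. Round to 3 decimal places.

%ΔQ = (542 − 526)/[(526+542)/2] = 16/534 ≈ 0.0300.
%ΔM = (3,048 − 3,400)/[(3,400+3,048)/2] = -352/3224 ≈ -0.1092.
E_I = %ΔQ/%ΔM ≈ -0.274.
E_I < 0: inferior good.

-0.274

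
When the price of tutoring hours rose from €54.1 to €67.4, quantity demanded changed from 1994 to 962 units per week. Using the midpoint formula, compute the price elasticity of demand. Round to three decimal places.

%ΔQ = (962 − 1994)/[(1994 + 962)/2] = -1032/1478 ≈ -0.6982.
%Δp = (67.4 − 54.1)/[(54.1 + 67.4)/2] = 13.3/60.75 ≈ 0.2189.
Arc elasticity E = %ΔQ/%Δp ≈ -0.6982/0.2189 ≈ -3.189.
|E| > 1: demand is elastic over this range.

-3.189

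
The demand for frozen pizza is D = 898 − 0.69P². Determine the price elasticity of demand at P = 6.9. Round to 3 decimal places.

At P = 6.9, D = 865.1491.
dD/dP = −2·0.69·P = −9.522.
Point elasticity E = (dD/dP)·(P/D) = -9.522 × 6.9/865.1491 ≈ -0.076.
|E| < 1, so demand is inelastic at this price.

-0.076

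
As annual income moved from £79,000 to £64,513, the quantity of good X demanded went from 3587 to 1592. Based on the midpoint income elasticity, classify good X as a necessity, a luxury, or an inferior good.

luxury

%ΔQ = (1592 − 3587)/[(3587+1592)/2] = -1995/2589.5 ≈ -0.7704.
%ΔI = (64,513 − 79,000)/[(79,000+64,513)/2] = -14487/71756.5 ≈ -0.2019.
E_I = %ΔQ/%ΔI ≈ 3.816.
E_I > 1: normal good (luxury).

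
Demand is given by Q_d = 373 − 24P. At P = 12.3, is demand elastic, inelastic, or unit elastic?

elastic

At P = 12.3, Q_d = 77.8.
dQ_d/dP = −24.
Point elasticity E = (dQ_d/dP)·(P/Q_d) = -24 × 12.3/77.8 ≈ -3.794.
|E| ≈ 3.794 > 1, so demand is elastic.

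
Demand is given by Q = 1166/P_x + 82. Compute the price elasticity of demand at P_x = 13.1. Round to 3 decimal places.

-0.520

At P_x = 13.1, Q = 171.0076.
dQ/dP_x = −1166/P_x² = −6.7945.
Point elasticity E = (dQ/dP_x)·(P_x/Q) = -6.7945 × 13.1/171.0076 ≈ -0.520.
|E| < 1, so demand is inelastic at this price.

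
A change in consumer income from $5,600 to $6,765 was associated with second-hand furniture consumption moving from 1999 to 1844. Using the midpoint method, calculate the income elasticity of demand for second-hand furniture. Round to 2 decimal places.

%ΔQ = (1844 − 1999)/[(1999+1844)/2] = -155/1921.5 ≈ -0.0807.
%ΔI = (6,765 − 5,600)/[(5,600+6,765)/2] = 1165/6182.5 ≈ 0.1884.
E_I = %ΔQ/%ΔI ≈ -0.43.
E_I < 0: inferior good.

-0.43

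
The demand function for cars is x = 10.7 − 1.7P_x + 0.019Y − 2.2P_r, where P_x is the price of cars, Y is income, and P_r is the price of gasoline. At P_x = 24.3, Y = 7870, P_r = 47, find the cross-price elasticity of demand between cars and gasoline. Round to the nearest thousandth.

-6.662

Substituting, x = 10.7 − 1.7(24.3) + 0.019(7870) − 2.2(47) = 10.7 − 41.31 + 149.53 − 103.4 = 15.52.
∂x/∂P_r = −2.2, so E_xy = -2.2·(47/15.52) ≈ -6.662.
E_xy < 0: the goods are complements.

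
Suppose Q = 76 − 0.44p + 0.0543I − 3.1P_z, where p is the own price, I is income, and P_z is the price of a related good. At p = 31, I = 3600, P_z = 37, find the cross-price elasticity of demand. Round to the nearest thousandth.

-0.801

First evaluate Q: 76 − 0.44(31) + 0.0543(3600) − 3.1(37) = 76 − 13.64 + 195.48 − 114.7 = 143.14.
∂Q/∂P_z = −3.1, so E_xy = -3.1·(37/143.14) ≈ -0.801.
E_xy < 0: the goods are complements.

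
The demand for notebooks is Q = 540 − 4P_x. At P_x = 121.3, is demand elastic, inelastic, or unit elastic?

elastic

At P_x = 121.3, Q = 54.8.
dQ/dP_x = −4.
Point elasticity E = (dQ/dP_x)·(P_x/Q) = -4 × 121.3/54.8 ≈ -8.854.
|E| ≈ 8.854 > 1, so demand is elastic.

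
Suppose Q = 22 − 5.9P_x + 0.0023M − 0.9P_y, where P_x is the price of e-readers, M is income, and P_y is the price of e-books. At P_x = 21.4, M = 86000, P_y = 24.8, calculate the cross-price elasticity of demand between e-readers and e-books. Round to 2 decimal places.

-0.31

First evaluate Q: 22 − 5.9(21.4) + 0.0023(86000) − 0.9(24.8) = 22 − 126.26 + 197.8 − 22.32 = 71.22.
∂Q/∂P_y = −0.9, so E_xy = -0.9·(24.8/71.22) ≈ -0.31.
E_xy < 0: the goods are complements.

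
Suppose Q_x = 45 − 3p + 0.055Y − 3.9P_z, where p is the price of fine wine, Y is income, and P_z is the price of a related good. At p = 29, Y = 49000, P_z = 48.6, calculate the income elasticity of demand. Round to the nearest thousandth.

Substituting, Q_x = 45 − 3(29) + 0.055(49000) − 3.9(48.6) = 45 − 87 + 2695 − 189.54 = 2463.46.
∂Q_x/∂Y = +0.055, so E_I = 0.055·(49000/2463.46) ≈ 1.094.
E_I > 1: normal good (luxury).

1.094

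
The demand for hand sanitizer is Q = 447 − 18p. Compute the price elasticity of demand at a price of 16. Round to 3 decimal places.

-1.811

At p = 16, Q = 159.
dQ/dp = −18.
Point elasticity E = (dQ/dp)·(p/Q) = -18 × 16/159 ≈ -1.811.
|E| > 1, so demand is elastic at this price.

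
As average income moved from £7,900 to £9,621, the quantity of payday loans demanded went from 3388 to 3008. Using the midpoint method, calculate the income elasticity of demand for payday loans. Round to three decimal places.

%ΔQ = (3008 − 3388)/[(3388+3008)/2] = -380/3198 ≈ -0.1188.
%ΔY = (9,621 − 7,900)/[(7,900+9,621)/2] = 1721/8760.5 ≈ 0.1964.
E_I = %ΔQ/%ΔY ≈ -0.605.
E_I < 0: inferior good.

-0.605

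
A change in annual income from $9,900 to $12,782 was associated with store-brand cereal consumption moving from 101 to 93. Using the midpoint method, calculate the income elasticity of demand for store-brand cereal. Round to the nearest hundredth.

%ΔQ = (93 − 101)/[(101+93)/2] = -8/97 ≈ -0.0825.
%ΔI = (12,782 − 9,900)/[(9,900+12,782)/2] = 2882/11341 ≈ 0.2541.
E_I = %ΔQ/%ΔI ≈ -0.32.
E_I < 0: inferior good.

-0.32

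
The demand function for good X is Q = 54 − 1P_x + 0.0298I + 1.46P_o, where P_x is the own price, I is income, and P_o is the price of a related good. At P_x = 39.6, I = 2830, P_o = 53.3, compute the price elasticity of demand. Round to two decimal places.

First evaluate Q: 54 − 1(39.6) + 0.0298(2830) + 1.46(53.3) = 54 − 39.6 + 84.334 + 77.818 = 176.552.
∂Q/∂P_x = −1, so E_p = (−1)·(39.6/176.552) ≈ -0.22.
|E_p| < 1: demand is inelastic.

-0.22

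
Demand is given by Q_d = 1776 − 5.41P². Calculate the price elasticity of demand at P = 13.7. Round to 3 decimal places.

-2.670

At P = 13.7, Q_d = 760.5971.
dQ_d/dP = −2·5.41·P = −148.234.
Point elasticity E = (dQ_d/dP)·(P/Q_d) = -148.234 × 13.7/760.5971 ≈ -2.670.
|E| > 1, so demand is elastic at this price.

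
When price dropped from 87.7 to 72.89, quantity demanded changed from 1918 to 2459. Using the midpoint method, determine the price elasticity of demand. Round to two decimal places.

-1.34

%ΔQ = (2459 − 1918)/[(1918 + 2459)/2] = 541/2188.5 ≈ 0.2472.
%ΔP = (72.89 − 87.7)/[(87.7 + 72.89)/2] = -14.81/80.295 ≈ -0.1844.
Arc elasticity E = %ΔQ/%ΔP ≈ 0.2472/-0.1844 ≈ -1.34.
|E| > 1: demand is elastic over this range.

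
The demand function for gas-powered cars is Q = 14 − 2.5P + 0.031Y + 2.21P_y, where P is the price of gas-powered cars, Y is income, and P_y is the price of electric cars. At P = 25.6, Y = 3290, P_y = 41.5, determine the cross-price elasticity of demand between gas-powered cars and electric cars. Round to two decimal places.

0.64

Evaluating quantity at (P, Y, P_y) gives Q = 14 − 2.5(25.6) + 0.031(3290) + 2.21(41.5) = 14 − 64 + 101.99 + 91.715 = 143.705.
∂Q/∂P_y = +2.21, so E_xy = 2.21·(41.5/143.705) ≈ 0.64.
E_xy > 0: the goods are substitutes.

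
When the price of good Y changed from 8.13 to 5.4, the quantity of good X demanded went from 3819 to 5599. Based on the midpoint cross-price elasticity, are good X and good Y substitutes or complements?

complements

%ΔQ_x = (5599 − 3819)/[(3819+5599)/2] = 1780/4709 ≈ 0.3780.
%ΔP_y = (5.4 − 8.13)/[(8.13+5.4)/2] ≈ -0.4035.
E_xy = 0.3780/-0.4035 ≈ -0.937.
E_xy < 0, so the goods are complements.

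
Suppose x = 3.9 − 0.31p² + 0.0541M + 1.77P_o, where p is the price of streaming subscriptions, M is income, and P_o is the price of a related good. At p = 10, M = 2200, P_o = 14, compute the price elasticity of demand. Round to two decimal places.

-0.53

x = 3.9 − 0.31(10)² + 0.0541(2200) + 1.77(14) = 3.9 − 31 + 119.02 + 24.78 = 116.7.
∂x/∂p = −2·0.31·p = -6.2, so E_p = -6.2·(10/116.7) ≈ -0.53.
|E_p| < 1: demand is inelastic.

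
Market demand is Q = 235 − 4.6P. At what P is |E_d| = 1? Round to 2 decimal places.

25.54

For linear demand Q = a − bP, E = −bP/(a − bP). |E| = 1 ⇒ bP = a − bP ⇒ P = a/(2b).
P = 235/(2·4.6) ≈ 25.54.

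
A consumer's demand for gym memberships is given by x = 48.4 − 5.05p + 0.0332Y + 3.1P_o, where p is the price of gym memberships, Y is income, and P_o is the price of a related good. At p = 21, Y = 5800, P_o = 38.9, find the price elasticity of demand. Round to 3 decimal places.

-0.415

Evaluating quantity at (p, Y, P_o) gives x = 48.4 − 5.05(21) + 0.0332(5800) + 3.1(38.9) = 48.4 − 106.05 + 192.56 + 120.59 = 255.5.
∂x/∂p = −5.05, so E_p = (−5.05)·(21/255.5) ≈ -0.415.
|E_p| < 1: demand is inelastic.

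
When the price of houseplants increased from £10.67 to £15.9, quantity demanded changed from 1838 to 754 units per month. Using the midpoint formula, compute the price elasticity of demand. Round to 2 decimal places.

%ΔQ = (754 − 1838)/[(1838 + 754)/2] = -1084/1296 ≈ -0.8364.
%ΔP = (15.9 − 10.67)/[(10.67 + 15.9)/2] = 5.23/13.285 ≈ 0.3937.
Arc elasticity E = %ΔQ/%ΔP ≈ -0.8364/0.3937 ≈ -2.12.
|E| > 1: demand is elastic over this range.

-2.12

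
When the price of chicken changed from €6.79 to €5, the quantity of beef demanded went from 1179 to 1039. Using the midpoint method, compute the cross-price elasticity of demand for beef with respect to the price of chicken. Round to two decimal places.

0.42

%ΔQ_x = (1039 − 1179)/[(1179+1039)/2] = -140/1109 ≈ -0.1262.
%ΔP_y = (5 − 6.79)/[(6.79+5)/2] ≈ -0.3036.
E_xy = -0.1262/-0.3036 ≈ 0.42.
E_xy > 0, so beef and chicken are substitutes.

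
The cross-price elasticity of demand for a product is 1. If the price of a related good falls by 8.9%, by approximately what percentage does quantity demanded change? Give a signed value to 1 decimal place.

%ΔQ ≈ E × %ΔP_y = (1) × (-8.9%) = -8.9%.

-8.9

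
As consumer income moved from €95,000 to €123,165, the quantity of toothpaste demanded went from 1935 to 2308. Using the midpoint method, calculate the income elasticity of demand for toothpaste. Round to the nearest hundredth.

%ΔQ = (2308 − 1935)/[(1935+2308)/2] = 373/2121.5 ≈ 0.1758.
%ΔY = (123,165 − 95,000)/[(95,000+123,165)/2] = 28165/109082.5 ≈ 0.2582.
E_I = %ΔQ/%ΔY ≈ 0.68.
E_I ∈ (0,1): normal good (necessity).

0.68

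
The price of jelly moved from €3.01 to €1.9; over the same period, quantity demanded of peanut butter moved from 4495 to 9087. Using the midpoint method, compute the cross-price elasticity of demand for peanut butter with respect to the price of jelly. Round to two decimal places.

-1.50

%ΔQ_x = (9087 − 4495)/[(4495+9087)/2] = 4592/6791 ≈ 0.6762.
%ΔP_y = (1.9 − 3.01)/[(3.01+1.9)/2] ≈ -0.4521.
E_xy = 0.6762/-0.4521 ≈ -1.50.
E_xy < 0, so peanut butter and jelly are complements.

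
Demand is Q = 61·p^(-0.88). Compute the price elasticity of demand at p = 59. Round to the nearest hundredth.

For a Cobb–Douglas (constant-elasticity) form Q = A·p^α·…, the elasticity with respect to p equals the exponent α at every point.
Here the exponent on p is -0.88, so the price elasticity of demand is -0.88.

-0.88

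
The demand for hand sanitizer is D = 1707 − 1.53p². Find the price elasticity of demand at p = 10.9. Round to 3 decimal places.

At p = 10.9, D = 1525.2207.
dD/dp = −2·1.53·p = −33.354.
Point elasticity E = (dD/dp)·(p/D) = -33.354 × 10.9/1525.2207 ≈ -0.238.
|E| < 1, so demand is inelastic at this price.

-0.238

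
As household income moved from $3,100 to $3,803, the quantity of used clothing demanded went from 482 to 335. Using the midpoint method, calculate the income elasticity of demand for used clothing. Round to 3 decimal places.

-1.767

%ΔQ = (335 − 482)/[(482+335)/2] = -147/408.5 ≈ -0.3599.
%ΔM = (3,803 − 3,100)/[(3,100+3,803)/2] = 703/3451.5 ≈ 0.2037.
E_I = %ΔQ/%ΔM ≈ -1.767.
E_I < 0: inferior good.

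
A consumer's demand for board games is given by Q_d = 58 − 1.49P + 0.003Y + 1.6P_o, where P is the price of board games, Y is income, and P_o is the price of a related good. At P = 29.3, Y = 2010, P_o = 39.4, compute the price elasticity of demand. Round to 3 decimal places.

Evaluating quantity at (P, Y, P_o) gives Q_d = 58 − 1.49(29.3) + 0.003(2010) + 1.6(39.4) = 58 − 43.657 + 6.03 + 63.04 = 83.413.
∂Q_d/∂P = −1.49, so E_p = (−1.49)·(29.3/83.413) ≈ -0.523.
|E_p| < 1: demand is inelastic.

-0.523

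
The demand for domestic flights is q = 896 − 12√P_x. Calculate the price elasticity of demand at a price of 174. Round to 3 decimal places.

-0.107

At P_x = 174, q = 737.7091.
dq/dP_x = −12/(2√P_x) = −12/(2·13.1909).
Point elasticity E = (dq/dP_x)·(P_x/q) = -0.4549 × 174/737.7091 ≈ -0.107.
|E| < 1, so demand is inelastic at this price.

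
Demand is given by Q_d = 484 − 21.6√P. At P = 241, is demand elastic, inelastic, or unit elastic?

At P = 241, Q_d = 148.6778.
dQ_d/dP = −21.6/(2√P) = −21.6/(2·15.5242).
Point elasticity E = (dQ_d/dP)·(P/Q_d) = -0.6957 × 241/148.6778 ≈ -1.128.
|E| ≈ 1.128 > 1, so demand is elastic.

elastic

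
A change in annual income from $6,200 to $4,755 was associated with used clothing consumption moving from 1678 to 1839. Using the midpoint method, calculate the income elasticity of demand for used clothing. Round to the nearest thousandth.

-0.347

%ΔQ = (1839 − 1678)/[(1678+1839)/2] = 161/1758.5 ≈ 0.0916.
%ΔI = (4,755 − 6,200)/[(6,200+4,755)/2] = -1445/5477.5 ≈ -0.2638.
E_I = %ΔQ/%ΔI ≈ -0.347.
E_I < 0: inferior good.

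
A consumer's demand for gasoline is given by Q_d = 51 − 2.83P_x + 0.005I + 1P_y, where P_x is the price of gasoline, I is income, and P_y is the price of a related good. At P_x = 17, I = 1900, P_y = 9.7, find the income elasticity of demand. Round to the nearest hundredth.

0.43

Evaluating quantity at (P_x, I, P_y) gives Q_d = 51 − 2.83(17) + 0.005(1900) + 1(9.7) = 51 − 48.11 + 9.5 + 9.7 = 22.09.
∂Q_d/∂I = +0.005, so E_I = 0.005·(1900/22.09) ≈ 0.43.
E_I ∈ (0,1): normal good (necessity).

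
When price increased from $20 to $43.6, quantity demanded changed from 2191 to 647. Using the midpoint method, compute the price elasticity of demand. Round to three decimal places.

%Δq = (647 − 2191)/[(2191 + 647)/2] = -1544/1419 ≈ -1.0881.
%Δp = (43.6 − 20)/[(20 + 43.6)/2] = 23.6/31.8 ≈ 0.7421.
Arc elasticity E = %Δq/%Δp ≈ -1.0881/0.7421 ≈ -1.466.
|E| > 1: demand is elastic over this range.

-1.466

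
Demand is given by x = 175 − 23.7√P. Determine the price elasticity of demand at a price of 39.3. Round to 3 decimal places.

-2.811

At P = 39.3, x = 26.4254.
dx/dP = −23.7/(2√P) = −23.7/(2·6.269).
Point elasticity E = (dx/dP)·(P/x) = -1.8903 × 39.3/26.4254 ≈ -2.811.
|E| > 1, so demand is elastic at this price.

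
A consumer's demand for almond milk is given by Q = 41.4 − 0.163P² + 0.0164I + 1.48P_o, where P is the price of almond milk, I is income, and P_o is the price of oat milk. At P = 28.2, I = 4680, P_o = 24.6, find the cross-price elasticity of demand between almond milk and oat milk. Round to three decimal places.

1.460

Q = 41.4 − 0.163(28.2)² + 0.0164(4680) + 1.48(24.6) = 41.4 − 129.6241 + 76.752 + 36.408 = 24.9359.
∂Q/∂P_o = +1.48, so E_xy = 1.48·(24.6/24.9359) ≈ 1.460.
E_xy > 0: the goods are substitutes.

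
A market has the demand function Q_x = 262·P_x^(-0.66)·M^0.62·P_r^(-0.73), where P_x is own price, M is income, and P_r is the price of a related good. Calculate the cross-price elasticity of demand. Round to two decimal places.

For a Cobb–Douglas (constant-elasticity) form Q_x = A·P_r^α·…, the elasticity with respect to P_r equals the exponent α at every point.
Here the exponent on P_r is -0.73, so the cross-price elasticity of demand is -0.73.

-0.73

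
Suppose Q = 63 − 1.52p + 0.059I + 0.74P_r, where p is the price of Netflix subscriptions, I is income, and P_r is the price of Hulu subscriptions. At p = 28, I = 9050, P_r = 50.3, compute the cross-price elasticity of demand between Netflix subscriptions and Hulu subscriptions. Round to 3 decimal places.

Substituting, Q = 63 − 1.52(28) + 0.059(9050) + 0.74(50.3) = 63 − 42.56 + 533.95 + 37.222 = 591.612.
∂Q/∂P_r = +0.74, so E_xy = 0.74·(50.3/591.612) ≈ 0.063.
E_xy > 0: the goods are substitutes.

0.063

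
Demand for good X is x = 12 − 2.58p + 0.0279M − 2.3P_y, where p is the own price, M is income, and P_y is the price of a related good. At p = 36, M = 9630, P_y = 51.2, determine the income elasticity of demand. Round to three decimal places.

3.836

At the given point, x = 12 − 2.58(36) + 0.0279(9630) − 2.3(51.2) = 12 − 92.88 + 268.677 − 117.76 = 70.037.
∂x/∂M = +0.0279, so E_I = 0.0279·(9630/70.037) ≈ 3.836.
E_I > 1: normal good (luxury).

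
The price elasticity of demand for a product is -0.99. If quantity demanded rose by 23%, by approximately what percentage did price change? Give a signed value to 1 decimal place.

-23.2

%ΔQ ≈ E × %ΔP ⇒ %ΔP = %ΔQ / E = (23%)/(-0.99) ≈ -23.2%.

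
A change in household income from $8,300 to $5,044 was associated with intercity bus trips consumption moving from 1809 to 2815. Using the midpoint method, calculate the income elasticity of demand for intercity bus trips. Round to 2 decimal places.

-0.89

%ΔQ = (2815 − 1809)/[(1809+2815)/2] = 1006/2312 ≈ 0.4351.
%ΔI = (5,044 − 8,300)/[(8,300+5,044)/2] = -3256/6672 ≈ -0.4880.
E_I = %ΔQ/%ΔI ≈ -0.89.
E_I < 0: inferior good.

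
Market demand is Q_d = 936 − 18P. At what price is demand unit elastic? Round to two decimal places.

26.00

For linear demand Q_d = a − bP, E = −bP/(a − bP). |E| = 1 ⇒ bP = a − bP ⇒ P = a/(2b).
P = 936/(2·18) = 26.00.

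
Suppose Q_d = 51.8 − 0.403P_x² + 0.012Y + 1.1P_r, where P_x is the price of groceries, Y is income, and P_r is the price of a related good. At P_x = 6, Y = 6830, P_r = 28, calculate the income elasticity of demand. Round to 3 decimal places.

0.546

Q_d = 51.8 − 0.403(6)² + 0.012(6830) + 1.1(28) = 51.8 − 14.508 + 81.96 + 30.8 = 150.052.
∂Q_d/∂Y = +0.012, so E_I = 0.012·(6830/150.052) ≈ 0.546.
E_I ∈ (0,1): normal good (necessity).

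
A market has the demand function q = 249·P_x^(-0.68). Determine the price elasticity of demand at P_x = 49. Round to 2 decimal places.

-0.68

For a Cobb–Douglas (constant-elasticity) form q = A·P_x^α·…, the elasticity with respect to P_x equals the exponent α at every point.
Here the exponent on P_x is -0.68, so the price elasticity of demand is -0.68.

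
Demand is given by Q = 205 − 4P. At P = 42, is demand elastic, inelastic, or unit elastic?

elastic

At P = 42, Q = 37.
dQ/dP = −4.
Point elasticity E = (dQ/dP)·(P/Q) = -4 × 42/37 ≈ -4.541.
|E| ≈ 4.541 > 1, so demand is elastic.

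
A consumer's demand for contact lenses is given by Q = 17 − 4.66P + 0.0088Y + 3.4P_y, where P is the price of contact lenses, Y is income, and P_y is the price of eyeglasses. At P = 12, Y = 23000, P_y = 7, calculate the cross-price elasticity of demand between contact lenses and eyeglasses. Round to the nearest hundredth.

First evaluate Q: 17 − 4.66(12) + 0.0088(23000) + 3.4(7) = 17 − 55.92 + 202.4 + 23.8 = 187.28.
∂Q/∂P_y = +3.4, so E_xy = 3.4·(7/187.28) ≈ 0.13.
E_xy > 0: the goods are substitutes.

0.13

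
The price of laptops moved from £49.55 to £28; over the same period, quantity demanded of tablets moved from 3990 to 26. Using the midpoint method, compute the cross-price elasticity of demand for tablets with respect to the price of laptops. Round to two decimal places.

%ΔQ_x = (26 − 3990)/[(3990+26)/2] = -3964/2008 ≈ -1.9741.
%ΔP_y = (28 − 49.55)/[(49.55+28)/2] ≈ -0.5558.
E_xy = -1.9741/-0.5558 ≈ 3.55.
E_xy > 0, so tablets and laptops are substitutes.

3.55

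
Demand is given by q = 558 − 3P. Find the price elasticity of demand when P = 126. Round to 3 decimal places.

-2.100

At P = 126, q = 180.
dq/dP = −3.
Point elasticity E = (dq/dP)·(P/q) = -3 × 126/180 ≈ -2.100.
|E| > 1, so demand is elastic at this price.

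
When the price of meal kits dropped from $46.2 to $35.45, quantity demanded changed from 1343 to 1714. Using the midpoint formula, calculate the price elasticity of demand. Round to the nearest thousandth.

-0.922

%Δq = (1714 − 1343)/[(1343 + 1714)/2] = 371/1528.5 ≈ 0.2427.
%ΔP = (35.45 − 46.2)/[(46.2 + 35.45)/2] = -10.75/40.825 ≈ -0.2633.
Arc elasticity E = %Δq/%ΔP ≈ 0.2427/-0.2633 ≈ -0.922.
|E| < 1: demand is inelastic over this range.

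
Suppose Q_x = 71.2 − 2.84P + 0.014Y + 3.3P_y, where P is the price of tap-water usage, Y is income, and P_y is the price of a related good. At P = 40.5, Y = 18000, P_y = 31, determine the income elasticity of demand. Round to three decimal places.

First evaluate Q_x: 71.2 − 2.84(40.5) + 0.014(18000) + 3.3(31) = 71.2 − 115.02 + 252 + 102.3 = 310.48.
∂Q_x/∂Y = +0.014, so E_I = 0.014·(18000/310.48) ≈ 0.812.
E_I ∈ (0,1): normal good (necessity).

0.812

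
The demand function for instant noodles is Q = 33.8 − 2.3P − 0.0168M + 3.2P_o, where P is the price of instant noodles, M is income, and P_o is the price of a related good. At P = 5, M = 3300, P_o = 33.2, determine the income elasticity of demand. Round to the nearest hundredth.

-0.76

First evaluate Q: 33.8 − 2.3(5) − 0.0168(3300) + 3.2(33.2) = 33.8 − 11.5 − 55.44 + 106.24 = 73.1.
∂Q/∂M = −0.0168, so E_I = -0.0168·(3300/73.1) ≈ -0.76.
E_I < 0: inferior good.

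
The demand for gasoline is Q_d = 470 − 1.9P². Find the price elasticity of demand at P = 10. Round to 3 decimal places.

At P = 10, Q_d = 280.
dQ_d/dP = −2·1.9·P = −38.
Point elasticity E = (dQ_d/dP)·(P/Q_d) = -38 × 10/280 ≈ -1.357.
|E| > 1, so demand is elastic at this price.

-1.357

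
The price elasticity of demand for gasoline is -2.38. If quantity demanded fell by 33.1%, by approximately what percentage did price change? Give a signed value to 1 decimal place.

%ΔQ ≈ E × %ΔP ⇒ %ΔP = %ΔQ / E = (-33.1%)/(-2.38) ≈ 13.9%.

13.9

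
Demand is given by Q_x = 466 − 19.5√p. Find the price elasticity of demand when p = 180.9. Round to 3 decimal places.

-0.644

At p = 180.9, Q_x = 203.7268.
dQ_x/dp = −19.5/(2√p) = −19.5/(2·13.4499).
Point elasticity E = (dQ_x/dp)·(p/Q_x) = -0.7249 × 180.9/203.7268 ≈ -0.644.
|E| < 1, so demand is inelastic at this price.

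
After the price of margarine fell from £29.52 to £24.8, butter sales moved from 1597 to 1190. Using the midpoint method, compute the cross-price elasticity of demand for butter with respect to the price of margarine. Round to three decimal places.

1.681

%ΔQ_x = (1190 − 1597)/[(1597+1190)/2] = -407/1393.5 ≈ -0.2921.
%ΔP_y = (24.8 − 29.52)/[(29.52+24.8)/2] ≈ -0.1738.
E_xy = -0.2921/-0.1738 ≈ 1.681.
E_xy > 0, so butter and margarine are substitutes.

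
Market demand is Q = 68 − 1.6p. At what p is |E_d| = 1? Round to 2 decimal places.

For linear demand Q = a − bp, E = −bp/(a − bp). |E| = 1 ⇒ bp = a − bp ⇒ p = a/(2b).
p = 68/(2·1.6) = 21.25.

21.25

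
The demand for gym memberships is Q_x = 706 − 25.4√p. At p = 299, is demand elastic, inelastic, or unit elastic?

inelastic

At p = 299, Q_x = 266.7929.
dQ_x/dp = −25.4/(2√p) = −25.4/(2·17.2916).
Point elasticity E = (dQ_x/dp)·(p/Q_x) = -0.7345 × 299/266.7929 ≈ -0.823.
|E| ≈ 0.823 < 1, so demand is inelastic.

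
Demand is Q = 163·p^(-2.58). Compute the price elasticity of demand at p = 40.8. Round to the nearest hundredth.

-2.58

For a Cobb–Douglas (constant-elasticity) form Q = A·p^α·…, the elasticity with respect to p equals the exponent α at every point.
Here the exponent on p is -2.58, so the price elasticity of demand is -2.58.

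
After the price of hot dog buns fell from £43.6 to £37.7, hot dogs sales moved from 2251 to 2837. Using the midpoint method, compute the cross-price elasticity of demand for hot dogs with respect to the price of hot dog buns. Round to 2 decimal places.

-1.59

%ΔQ_x = (2837 − 2251)/[(2251+2837)/2] = 586/2544 ≈ 0.2303.
%ΔP_y = (37.7 − 43.6)/[(43.6+37.7)/2] ≈ -0.1451.
E_xy = 0.2303/-0.1451 ≈ -1.59.
E_xy < 0, so hot dogs and hot dog buns are complements.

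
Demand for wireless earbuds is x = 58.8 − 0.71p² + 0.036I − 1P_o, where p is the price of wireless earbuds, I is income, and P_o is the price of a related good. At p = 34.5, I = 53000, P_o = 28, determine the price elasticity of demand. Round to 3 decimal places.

Evaluating quantity at (p, I, P_o) gives x = 58.8 − 0.71(34.5)² + 0.036(53000) − 1(28) = 58.8 − 845.0775 + 1908 − 28 = 1093.7225.
∂x/∂p = −2·0.71·p = -48.99, so E_p = -48.99·(34.5/1093.7225) ≈ -1.545.
|E_p| > 1: demand is elastic.

-1.545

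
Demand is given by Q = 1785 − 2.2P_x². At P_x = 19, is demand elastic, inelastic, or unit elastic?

At P_x = 19, Q = 990.8.
dQ/dP_x = −2·2.2·P_x = −83.6.
Point elasticity E = (dQ/dP_x)·(P_x/Q) = -83.6 × 19/990.8 ≈ -1.603.
|E| ≈ 1.603 > 1, so demand is elastic.

elastic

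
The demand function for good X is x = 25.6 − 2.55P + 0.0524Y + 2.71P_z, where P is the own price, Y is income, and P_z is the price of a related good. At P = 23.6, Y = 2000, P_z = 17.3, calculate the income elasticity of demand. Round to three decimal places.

First evaluate x: 25.6 − 2.55(23.6) + 0.0524(2000) + 2.71(17.3) = 25.6 − 60.18 + 104.8 + 46.883 = 117.103.
∂x/∂Y = +0.0524, so E_I = 0.0524·(2000/117.103) ≈ 0.895.
E_I ∈ (0,1): normal good (necessity).

0.895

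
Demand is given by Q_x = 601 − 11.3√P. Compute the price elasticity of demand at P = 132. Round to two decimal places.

-0.14

At P = 132, Q_x = 471.1729.
dQ_x/dP = −11.3/(2√P) = −11.3/(2·11.4891).
Point elasticity E = (dQ_x/dP)·(P/Q_x) = -0.4918 × 132/471.1729 ≈ -0.14.
|E| < 1, so demand is inelastic at this price.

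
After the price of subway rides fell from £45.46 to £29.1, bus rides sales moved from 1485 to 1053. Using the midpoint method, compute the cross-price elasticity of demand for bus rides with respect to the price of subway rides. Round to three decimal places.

%ΔQ_x = (1053 − 1485)/[(1485+1053)/2] = -432/1269 ≈ -0.3404.
%ΔP_y = (29.1 − 45.46)/[(45.46+29.1)/2] ≈ -0.4388.
E_xy = -0.3404/-0.4388 ≈ 0.776.
E_xy > 0, so bus rides and subway rides are substitutes.

0.776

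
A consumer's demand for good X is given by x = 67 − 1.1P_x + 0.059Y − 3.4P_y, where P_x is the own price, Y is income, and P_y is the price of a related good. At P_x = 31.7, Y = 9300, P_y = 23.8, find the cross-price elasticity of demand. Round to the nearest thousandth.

-0.162

At the given point, x = 67 − 1.1(31.7) + 0.059(9300) − 3.4(23.8) = 67 − 34.87 + 548.7 − 80.92 = 499.91.
∂x/∂P_y = −3.4, so E_xy = -3.4·(23.8/499.91) ≈ -0.162.
E_xy < 0: the goods are complements.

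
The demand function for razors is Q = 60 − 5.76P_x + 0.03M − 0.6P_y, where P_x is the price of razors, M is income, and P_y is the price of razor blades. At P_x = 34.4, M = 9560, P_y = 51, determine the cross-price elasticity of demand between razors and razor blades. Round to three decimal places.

At the given point, Q = 60 − 5.76(34.4) + 0.03(9560) − 0.6(51) = 60 − 198.144 + 286.8 − 30.6 = 118.056.
∂Q/∂P_y = −0.6, so E_xy = -0.6·(51/118.056) ≈ -0.259.
E_xy < 0: the goods are complements.

-0.259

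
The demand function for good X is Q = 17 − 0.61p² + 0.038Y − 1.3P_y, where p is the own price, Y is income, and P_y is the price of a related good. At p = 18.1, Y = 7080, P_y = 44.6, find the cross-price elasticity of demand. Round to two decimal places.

Substituting, Q = 17 − 0.61(18.1)² + 0.038(7080) − 1.3(44.6) = 17 − 199.8421 + 269.04 − 57.98 = 28.2179.
∂Q/∂P_y = −1.3, so E_xy = -1.3·(44.6/28.2179) ≈ -2.05.
E_xy < 0: the goods are complements.

-2.05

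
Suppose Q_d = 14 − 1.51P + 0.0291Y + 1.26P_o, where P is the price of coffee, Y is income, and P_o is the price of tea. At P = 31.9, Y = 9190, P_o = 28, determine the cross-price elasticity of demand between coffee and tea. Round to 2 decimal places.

First evaluate Q_d: 14 − 1.51(31.9) + 0.0291(9190) + 1.26(28) = 14 − 48.169 + 267.429 + 35.28 = 268.54.
∂Q_d/∂P_o = +1.26, so E_xy = 1.26·(28/268.54) ≈ 0.13.
E_xy > 0: the goods are substitutes.

0.13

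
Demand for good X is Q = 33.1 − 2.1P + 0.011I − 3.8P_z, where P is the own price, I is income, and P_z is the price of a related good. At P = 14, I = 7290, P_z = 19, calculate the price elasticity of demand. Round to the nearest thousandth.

Evaluating quantity at (P, I, P_z) gives Q = 33.1 − 2.1(14) + 0.011(7290) − 3.8(19) = 33.1 − 29.4 + 80.19 − 72.2 = 11.69.
∂Q/∂P = −2.1, so E_p = (−2.1)·(14/11.69) ≈ -2.515.
|E_p| > 1: demand is elastic.

-2.515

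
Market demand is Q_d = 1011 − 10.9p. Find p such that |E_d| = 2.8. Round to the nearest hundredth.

Set −bp/(a − bp) = −2.8 ⇒ bp = 2.8(a − bp) ⇒ bp(1+2.8) = 2.8·a.
p = 2.8·1011/(10.9·3.8) ≈ 68.34.

68.34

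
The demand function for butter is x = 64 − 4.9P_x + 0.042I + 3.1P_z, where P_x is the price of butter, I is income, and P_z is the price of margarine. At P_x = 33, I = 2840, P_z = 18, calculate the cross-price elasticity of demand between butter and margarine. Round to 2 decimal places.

0.72

Evaluating quantity at (P_x, I, P_z) gives x = 64 − 4.9(33) + 0.042(2840) + 3.1(18) = 64 − 161.7 + 119.28 + 55.8 = 77.38.
∂x/∂P_z = +3.1, so E_xy = 3.1·(18/77.38) ≈ 0.72.
E_xy > 0: the goods are substitutes.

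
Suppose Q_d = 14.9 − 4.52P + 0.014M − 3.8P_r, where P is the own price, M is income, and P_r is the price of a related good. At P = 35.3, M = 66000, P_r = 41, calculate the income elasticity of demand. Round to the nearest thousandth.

Evaluating quantity at (P, M, P_r) gives Q_d = 14.9 − 4.52(35.3) + 0.014(66000) − 3.8(41) = 14.9 − 159.556 + 924 − 155.8 = 623.544.
∂Q_d/∂M = +0.014, so E_I = 0.014·(66000/623.544) ≈ 1.482.
E_I > 1: normal good (luxury).

1.482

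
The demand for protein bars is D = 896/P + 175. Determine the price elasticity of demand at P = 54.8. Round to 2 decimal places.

-0.09

At P = 54.8, D = 191.3504.
dD/dP = −896/P² = −0.2984.
Point elasticity E = (dD/dP)·(P/D) = -0.2984 × 54.8/191.3504 ≈ -0.09.
|E| < 1, so demand is inelastic at this price.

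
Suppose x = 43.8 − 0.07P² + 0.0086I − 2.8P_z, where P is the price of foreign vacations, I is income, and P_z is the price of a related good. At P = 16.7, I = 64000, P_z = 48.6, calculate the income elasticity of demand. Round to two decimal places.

First evaluate x: 43.8 − 0.07(16.7)² + 0.0086(64000) − 2.8(48.6) = 43.8 − 19.5223 + 550.4 − 136.08 = 438.5977.
∂x/∂I = +0.0086, so E_I = 0.0086·(64000/438.5977) ≈ 1.25.
E_I > 1: normal good (luxury).

1.25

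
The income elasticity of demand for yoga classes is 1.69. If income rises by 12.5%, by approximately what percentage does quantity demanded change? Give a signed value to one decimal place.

21.1

%ΔQ ≈ E × %ΔI = (1.69) × (12.5%) ≈ 21.1%.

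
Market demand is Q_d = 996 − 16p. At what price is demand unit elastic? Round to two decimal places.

For linear demand Q_d = a − bp, E = −bp/(a − bp). |E| = 1 ⇒ bp = a − bp ⇒ p = a/(2b).
p = 996/(2·16) ≈ 31.13.

31.13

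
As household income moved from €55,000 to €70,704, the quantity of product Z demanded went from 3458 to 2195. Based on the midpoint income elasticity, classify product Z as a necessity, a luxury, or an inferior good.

%ΔQ = (2195 − 3458)/[(3458+2195)/2] = -1263/2826.5 ≈ -0.4468.
%ΔY = (70,704 − 55,000)/[(55,000+70,704)/2] = 15704/62852 ≈ 0.2499.
E_I = %ΔQ/%ΔY ≈ -1.788.
E_I < 0: inferior good.

inferior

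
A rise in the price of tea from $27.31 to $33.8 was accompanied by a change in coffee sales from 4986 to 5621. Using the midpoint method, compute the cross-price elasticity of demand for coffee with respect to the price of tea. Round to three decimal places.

0.564

%ΔQ_x = (5621 − 4986)/[(4986+5621)/2] = 635/5303.5 ≈ 0.1197.
%ΔP_y = (33.8 − 27.31)/[(27.31+33.8)/2] ≈ 0.2124.
E_xy = 0.1197/0.2124 ≈ 0.564.
E_xy > 0, so coffee and tea are substitutes.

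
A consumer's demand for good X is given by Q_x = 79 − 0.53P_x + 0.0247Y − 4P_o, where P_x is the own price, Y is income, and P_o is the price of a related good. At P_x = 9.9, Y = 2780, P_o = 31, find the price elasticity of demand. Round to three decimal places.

-0.285

Substituting, Q_x = 79 − 0.53(9.9) + 0.0247(2780) − 4(31) = 79 − 5.247 + 68.666 − 124 = 18.419.
∂Q_x/∂P_x = −0.53, so E_p = (−0.53)·(9.9/18.419) ≈ -0.285.
|E_p| < 1: demand is inelastic.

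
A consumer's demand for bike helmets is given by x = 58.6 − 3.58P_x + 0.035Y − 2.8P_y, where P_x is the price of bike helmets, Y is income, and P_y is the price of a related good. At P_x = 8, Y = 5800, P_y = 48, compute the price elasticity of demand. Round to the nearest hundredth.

First evaluate x: 58.6 − 3.58(8) + 0.035(5800) − 2.8(48) = 58.6 − 28.64 + 203 − 134.4 = 98.56.
∂x/∂P_x = −3.58, so E_p = (−3.58)·(8/98.56) ≈ -0.29.
|E_p| < 1: demand is inelastic.

-0.29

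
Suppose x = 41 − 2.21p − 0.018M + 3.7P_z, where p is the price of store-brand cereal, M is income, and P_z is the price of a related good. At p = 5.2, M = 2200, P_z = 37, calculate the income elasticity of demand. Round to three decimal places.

Evaluating quantity at (p, M, P_z) gives x = 41 − 2.21(5.2) − 0.018(2200) + 3.7(37) = 41 − 11.492 − 39.6 + 136.9 = 126.808.
∂x/∂M = −0.018, so E_I = -0.018·(2200/126.808) ≈ -0.312.
E_I < 0: inferior good.

-0.312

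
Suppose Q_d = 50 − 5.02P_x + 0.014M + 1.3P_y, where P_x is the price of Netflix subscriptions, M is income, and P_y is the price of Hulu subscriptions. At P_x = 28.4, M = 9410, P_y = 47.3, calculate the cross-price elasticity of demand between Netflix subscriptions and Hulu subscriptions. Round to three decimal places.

Evaluating quantity at (P_x, M, P_y) gives Q_d = 50 − 5.02(28.4) + 0.014(9410) + 1.3(47.3) = 50 − 142.568 + 131.74 + 61.49 = 100.662.
∂Q_d/∂P_y = +1.3, so E_xy = 1.3·(47.3/100.662) ≈ 0.611.
E_xy > 0: the goods are substitutes.

0.611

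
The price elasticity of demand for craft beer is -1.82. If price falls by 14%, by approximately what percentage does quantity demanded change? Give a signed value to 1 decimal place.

%ΔQ ≈ E × %ΔP = (-1.82) × (-14%) ≈ 25.5%.

25.5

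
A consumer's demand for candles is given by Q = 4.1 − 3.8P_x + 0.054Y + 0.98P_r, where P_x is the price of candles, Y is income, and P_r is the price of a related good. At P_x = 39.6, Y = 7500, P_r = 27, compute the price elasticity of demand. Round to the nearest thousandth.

At the given point, Q = 4.1 − 3.8(39.6) + 0.054(7500) + 0.98(27) = 4.1 − 150.48 + 405 + 26.46 = 285.08.
∂Q/∂P_x = −3.8, so E_p = (−3.8)·(39.6/285.08) ≈ -0.528.
|E_p| < 1: demand is inelastic.

-0.528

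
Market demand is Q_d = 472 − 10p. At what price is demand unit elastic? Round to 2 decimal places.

For linear demand Q_d = a − bp, E = −bp/(a − bp). |E| = 1 ⇒ bp = a − bp ⇒ p = a/(2b).
p = 472/(2·10) = 23.60.

23.60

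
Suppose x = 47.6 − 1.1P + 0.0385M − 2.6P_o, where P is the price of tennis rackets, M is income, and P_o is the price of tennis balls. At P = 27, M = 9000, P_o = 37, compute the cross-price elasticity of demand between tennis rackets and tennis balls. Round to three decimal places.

-0.359

First evaluate x: 47.6 − 1.1(27) + 0.0385(9000) − 2.6(37) = 47.6 − 29.7 + 346.5 − 96.2 = 268.2.
∂x/∂P_o = −2.6, so E_xy = -2.6·(37/268.2) ≈ -0.359.
E_xy < 0: the goods are complements.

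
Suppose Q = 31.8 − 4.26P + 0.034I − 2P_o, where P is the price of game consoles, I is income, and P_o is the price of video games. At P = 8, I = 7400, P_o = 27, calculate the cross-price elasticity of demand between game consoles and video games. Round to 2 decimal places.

-0.28

At the given point, Q = 31.8 − 4.26(8) + 0.034(7400) − 2(27) = 31.8 − 34.08 + 251.6 − 54 = 195.32.
∂Q/∂P_o = −2, so E_xy = -2·(27/195.32) ≈ -0.28.
E_xy < 0: the goods are complements.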